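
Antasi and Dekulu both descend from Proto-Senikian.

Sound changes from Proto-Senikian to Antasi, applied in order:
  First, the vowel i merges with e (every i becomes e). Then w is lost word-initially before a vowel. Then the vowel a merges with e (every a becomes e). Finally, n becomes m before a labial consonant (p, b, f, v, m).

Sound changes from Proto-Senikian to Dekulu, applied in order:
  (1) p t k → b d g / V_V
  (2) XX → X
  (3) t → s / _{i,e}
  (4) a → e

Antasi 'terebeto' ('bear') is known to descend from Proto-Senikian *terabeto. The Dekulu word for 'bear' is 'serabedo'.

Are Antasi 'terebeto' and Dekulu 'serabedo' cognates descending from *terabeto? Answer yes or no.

Derive the expected Dekulu reflex of *terabeto:
Dekulu: *terabeto > terabedo > serabedo > serebedo  (by intervocalic voicing, palatalisation, vowel merger)
The regular Dekulu reflex would be 'serebedo', but the attested form is 'serabedo'. The correspondence is irregular, so they are not cognates (the Dekulu form has a different source).

no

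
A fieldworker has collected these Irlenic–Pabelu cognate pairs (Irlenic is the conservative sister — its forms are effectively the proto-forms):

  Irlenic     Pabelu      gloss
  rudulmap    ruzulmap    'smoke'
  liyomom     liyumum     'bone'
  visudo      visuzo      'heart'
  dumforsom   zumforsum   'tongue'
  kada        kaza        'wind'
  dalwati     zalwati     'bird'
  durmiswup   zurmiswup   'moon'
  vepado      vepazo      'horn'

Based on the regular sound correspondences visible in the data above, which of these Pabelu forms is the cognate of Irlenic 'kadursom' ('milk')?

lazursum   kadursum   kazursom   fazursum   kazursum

rudulmap ~ ruzulmap — Irlenic d corresponds to Pabelu z between vowels (before a back vowel).
liyomom ~ liyumum, dumforsom ~ zumforsum — Irlenic o corresponds to Pabelu u after a consonant, before a nasal.
Applying these to Irlenic 'kadursom':
  kadursom → kazursom   (d→z between vowels (before a back vowel))
  kazursom → kazursum   (o→u after a consonant, before a nasal)
So the Pabelu cognate is 'kazursum'.

kazursum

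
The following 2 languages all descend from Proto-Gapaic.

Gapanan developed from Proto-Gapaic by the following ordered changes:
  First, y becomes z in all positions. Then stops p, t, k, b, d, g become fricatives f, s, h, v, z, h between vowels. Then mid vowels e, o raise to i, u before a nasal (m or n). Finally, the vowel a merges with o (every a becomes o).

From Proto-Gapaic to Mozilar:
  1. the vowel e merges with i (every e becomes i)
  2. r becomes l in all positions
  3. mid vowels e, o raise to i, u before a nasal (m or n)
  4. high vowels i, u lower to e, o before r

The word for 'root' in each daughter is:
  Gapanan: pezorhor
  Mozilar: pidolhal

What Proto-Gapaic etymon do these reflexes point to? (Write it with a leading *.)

*pedorhar

Position 7: Gapanan has o, Mozilar has a. Mozilar preserves a here (none of its changes turn any other segment into a), so the proto-segment is *a.
Position 5: Gapanan has r, Mozilar has l. Gapanan preserves r here (none of its changes turn any other segment into r), so the proto-segment is *r.
Position 3: Gapanan has z, Mozilar has d. Mozilar preserves d here (none of its changes turn any other segment into d), so the proto-segment is *d.
This points to *pedorhar. Verify forward in each daughter:
Gapanan: *pedorhar
  pedorhar (rule 1 does not apply)
  pedorhar → pezorhar   [intervocalic lenition]
  pezorhar (rule 3 does not apply)
  pezorhar → pezorhor   [vowel merger]
  giving Gapanan pezorhor.
Mozilar: *pedorhar
  pedorhar → pidorhar   [vowel merger]
  pidorhar → pidolhal   [unconditioned shift]
  pidolhal (rule 3 does not apply)
  pidolhal (rule 4 does not apply)
  giving Mozilar pidolhal.
No other proto-form is consistent with every reflex, so the reconstruction is *pedorhar.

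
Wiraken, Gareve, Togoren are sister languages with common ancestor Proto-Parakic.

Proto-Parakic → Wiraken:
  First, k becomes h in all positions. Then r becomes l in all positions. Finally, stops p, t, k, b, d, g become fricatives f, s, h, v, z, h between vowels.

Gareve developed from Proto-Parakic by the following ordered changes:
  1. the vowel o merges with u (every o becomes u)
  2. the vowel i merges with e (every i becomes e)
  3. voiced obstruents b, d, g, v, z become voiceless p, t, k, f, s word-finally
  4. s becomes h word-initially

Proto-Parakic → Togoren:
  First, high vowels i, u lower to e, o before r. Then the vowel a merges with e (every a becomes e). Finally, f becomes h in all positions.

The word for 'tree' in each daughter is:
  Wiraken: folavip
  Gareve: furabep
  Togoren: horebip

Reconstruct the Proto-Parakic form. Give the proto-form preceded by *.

Position 2: Wiraken has o, Gareve has u, Togoren has o. Wiraken preserves o here (none of its changes turn any other segment into o), so the proto-segment is *o.
Position 4: Wiraken has a, Gareve has a, Togoren has e. Wiraken preserves a here (none of its changes turn any other segment into a), so the proto-segment is *a.
Position 1: Wiraken has f, Gareve has f, Togoren has h. Taking the neighbouring segments as reconstructed: Wiraken f can only go back to *f; Gareve f can only go back to *f; Togoren h could go back to *f or *h — the one source consistent with every daughter is *f.
Verify the candidate proto-form against each daughter:
Wiraken: start from *forabip.
  rule 1: no change — forabip
  rule 2 (unconditioned shift): forabip → folabip
  rule 3 (intervocalic lenition): folabip → folavip
  ⇒ Wiraken folavip
Gareve: start from *forabip.
  rule 1 (vowel merger): forabip → furabip
  rule 2 (vowel merger): furabip → furabep
  rule 3: no change — furabep
  rule 4: no change — furabep
  ⇒ Gareve furabep
Togoren: *forabip > forebip > horebip  (by vowel merger, unconditioned shift)
Only *forabip yields all of Wiraken folavip, Gareve furabep, Togoren horebip.

*forabip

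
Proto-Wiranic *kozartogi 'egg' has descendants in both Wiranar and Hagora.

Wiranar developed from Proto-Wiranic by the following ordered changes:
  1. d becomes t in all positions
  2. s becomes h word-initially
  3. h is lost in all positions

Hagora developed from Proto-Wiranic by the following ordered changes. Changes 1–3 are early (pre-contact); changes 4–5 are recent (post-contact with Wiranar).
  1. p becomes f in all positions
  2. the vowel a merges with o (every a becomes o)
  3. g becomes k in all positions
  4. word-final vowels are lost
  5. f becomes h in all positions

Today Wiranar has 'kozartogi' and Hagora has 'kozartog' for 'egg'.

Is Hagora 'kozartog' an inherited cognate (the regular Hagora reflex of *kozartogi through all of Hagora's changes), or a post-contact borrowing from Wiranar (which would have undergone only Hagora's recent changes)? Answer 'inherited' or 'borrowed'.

If inherited, *kozartogi would pass through all of Hagora's changes:
Hagora: *kozartogi > kozortogi > kozortoki > kozortok  (by vowel merger, unconditioned shift, apocope)
If borrowed from Wiranar 'kozartogi' after the early changes, it would undergo only the recent ones:
  rule 4 (apocope): kozartogi → kozartog
  rule 5 (unconditioned shift): no change (kozartog)
  ⇒ as a loan: kozartog
Hagora 'kozartog' matches the loan outcome 'kozartog', not the inherited 'kozortok' — it skipped the early Hagora changes, so it was borrowed from Wiranar.

borrowed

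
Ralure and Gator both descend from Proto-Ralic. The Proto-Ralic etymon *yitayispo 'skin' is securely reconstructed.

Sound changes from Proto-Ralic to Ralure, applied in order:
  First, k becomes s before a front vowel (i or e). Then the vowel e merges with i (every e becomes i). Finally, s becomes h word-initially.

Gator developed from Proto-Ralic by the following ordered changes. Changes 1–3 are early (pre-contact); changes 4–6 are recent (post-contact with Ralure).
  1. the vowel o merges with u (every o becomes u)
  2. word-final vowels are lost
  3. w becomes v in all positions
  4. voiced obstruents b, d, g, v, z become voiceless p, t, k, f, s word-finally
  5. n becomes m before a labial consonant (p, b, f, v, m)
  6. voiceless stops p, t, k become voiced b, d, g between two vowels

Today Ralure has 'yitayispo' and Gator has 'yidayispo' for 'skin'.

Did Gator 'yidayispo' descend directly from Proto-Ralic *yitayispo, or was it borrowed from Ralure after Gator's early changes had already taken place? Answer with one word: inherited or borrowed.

If inherited, *yitayispo would pass through all of Gator's changes:
Gator: start from *yitayispo.
  rule 1 (vowel merger): yitayispo → yitayispu
  rule 2 (apocope): yitayispu → yitayisp
  rule 3: no change — yitayisp
  rule 4: no change — yitayisp
  rule 5: no change — yitayisp
  rule 6 (intervocalic voicing): yitayisp → yidayisp
  ⇒ Gator yidayisp
If borrowed from Ralure 'yitayispo' after the early changes, it would undergo only the recent ones:
  rule 4 (final devoicing): no change (yitayispo)
  rule 5 (nasal place assimilation): no change (yitayispo)
  rule 6 (intervocalic voicing): yitayispo → yidayispo
  ⇒ as a loan: yidayispo
Gator 'yidayispo' matches the loan outcome 'yidayispo', not the inherited 'yidayisp' — it skipped the early Gator changes, so it was borrowed from Ralure.

borrowed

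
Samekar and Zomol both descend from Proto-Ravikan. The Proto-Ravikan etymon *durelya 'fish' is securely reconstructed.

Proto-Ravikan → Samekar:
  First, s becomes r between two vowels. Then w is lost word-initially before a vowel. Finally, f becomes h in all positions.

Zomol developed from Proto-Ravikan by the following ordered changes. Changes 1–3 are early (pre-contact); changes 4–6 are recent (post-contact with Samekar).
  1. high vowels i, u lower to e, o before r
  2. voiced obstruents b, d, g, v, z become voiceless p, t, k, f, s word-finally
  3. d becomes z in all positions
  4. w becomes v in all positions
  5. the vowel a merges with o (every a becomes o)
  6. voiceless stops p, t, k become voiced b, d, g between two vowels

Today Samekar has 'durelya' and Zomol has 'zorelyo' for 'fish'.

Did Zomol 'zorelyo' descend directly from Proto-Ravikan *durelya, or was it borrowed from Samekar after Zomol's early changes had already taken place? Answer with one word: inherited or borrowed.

If inherited, *durelya would pass through all of Zomol's changes:
Zomol: *durelya > dorelya > zorelya > zorelyo  (by pre-rhotic lowering, unconditioned shift, vowel merger)
If borrowed from Samekar 'durelya' after the early changes, it would undergo only the recent ones:
  rule 4 (unconditioned shift): no change (durelya)
  rule 5 (vowel merger): durelya → durelyo
  rule 6 (intervocalic voicing): no change (durelyo)
  ⇒ as a loan: durelyo
Zomol 'zorelyo' matches the inherited outcome exactly, so it is an inherited cognate, not a loan.

inherited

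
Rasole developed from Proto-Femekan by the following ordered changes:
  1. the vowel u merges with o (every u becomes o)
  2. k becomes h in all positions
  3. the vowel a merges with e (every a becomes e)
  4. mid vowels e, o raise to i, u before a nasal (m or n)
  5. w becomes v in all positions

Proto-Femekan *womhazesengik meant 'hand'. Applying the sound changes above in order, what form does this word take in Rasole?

Rasole: *womhazesengik > womhazesengih > womhezesengih > wumhezesingih > vumhezesingih  (by unconditioned shift, vowel merger, pre-nasal raising, unconditioned shift)

vumhezesingih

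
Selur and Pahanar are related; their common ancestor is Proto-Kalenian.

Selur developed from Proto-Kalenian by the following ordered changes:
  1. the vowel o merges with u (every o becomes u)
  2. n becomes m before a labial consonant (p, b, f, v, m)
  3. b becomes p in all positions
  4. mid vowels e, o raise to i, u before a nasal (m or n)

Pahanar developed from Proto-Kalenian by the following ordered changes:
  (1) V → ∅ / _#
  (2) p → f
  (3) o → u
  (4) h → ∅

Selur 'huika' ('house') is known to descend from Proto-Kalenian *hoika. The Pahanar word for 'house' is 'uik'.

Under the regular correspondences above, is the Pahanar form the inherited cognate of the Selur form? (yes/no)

Derive the expected Pahanar reflex of *hoika:
Pahanar: *hoika > hoik > huik > uik  (by apocope, vowel merger, h-loss)
Pahanar 'uik' matches the regular reflex exactly, so the pair is cognate.

yes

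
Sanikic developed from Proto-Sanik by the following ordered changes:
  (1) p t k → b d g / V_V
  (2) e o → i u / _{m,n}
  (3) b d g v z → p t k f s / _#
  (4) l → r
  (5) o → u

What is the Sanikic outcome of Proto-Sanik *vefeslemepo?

vefesrimebu

Sanikic: *vefeslemepo > vefeslemebo > vefeslimebo > vefesrimebo > vefesrimebu  (by intervocalic voicing, pre-nasal raising, unconditioned shift, vowel merger)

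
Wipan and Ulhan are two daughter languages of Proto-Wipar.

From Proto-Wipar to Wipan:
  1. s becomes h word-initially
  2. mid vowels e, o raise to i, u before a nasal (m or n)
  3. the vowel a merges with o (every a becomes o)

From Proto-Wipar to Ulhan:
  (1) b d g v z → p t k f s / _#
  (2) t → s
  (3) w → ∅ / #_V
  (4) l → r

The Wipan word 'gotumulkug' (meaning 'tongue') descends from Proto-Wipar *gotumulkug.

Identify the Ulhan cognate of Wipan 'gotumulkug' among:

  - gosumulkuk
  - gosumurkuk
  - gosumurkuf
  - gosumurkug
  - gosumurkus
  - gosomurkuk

gosumurkuk

Ulhan: start from *gotumulkug.
  rule 1 (final devoicing): gotumulkug → gotumulkuk
  rule 2 (unconditioned shift): gotumulkuk → gosumulkuk
  rule 3: no change — gosumulkuk
  rule 4 (unconditioned shift): gosumulkuk → gosumurkuk
  ⇒ Ulhan gosumurkuk
Among the options, 'gosumurkuk' alone shows every Ulhan change applied in order.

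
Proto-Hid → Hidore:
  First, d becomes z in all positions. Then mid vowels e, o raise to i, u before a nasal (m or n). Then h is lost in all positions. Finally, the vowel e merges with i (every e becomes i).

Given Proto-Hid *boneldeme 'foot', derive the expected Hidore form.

bunilzimi

Hidore: start from *boneldeme.
  rule 1 (unconditioned shift): boneldeme → bonelzeme
  rule 2 (pre-nasal raising): bonelzeme → bunelzime
  rule 3: no change — bunelzime
  rule 4 (vowel merger): bunelzime → bunilzimi
  ⇒ Hidore bunilzimi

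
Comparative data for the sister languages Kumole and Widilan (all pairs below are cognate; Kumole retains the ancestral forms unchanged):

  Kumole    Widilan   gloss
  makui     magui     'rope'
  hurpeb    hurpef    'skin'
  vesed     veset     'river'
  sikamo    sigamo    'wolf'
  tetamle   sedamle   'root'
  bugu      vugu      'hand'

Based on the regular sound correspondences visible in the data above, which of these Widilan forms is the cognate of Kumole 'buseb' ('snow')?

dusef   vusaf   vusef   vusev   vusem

bugu ~ vugu — Kumole b corresponds to Widilan v word-initially before a back vowel.
hurpeb ~ hurpef — Kumole b corresponds to Widilan f word-finally.
Applying these to Kumole 'buseb':
  buseb → vuseb   (b→v word-initially before a back vowel)
  vuseb → vusef   (b→f word-finally)
So the Widilan cognate is 'vusef'.

vusef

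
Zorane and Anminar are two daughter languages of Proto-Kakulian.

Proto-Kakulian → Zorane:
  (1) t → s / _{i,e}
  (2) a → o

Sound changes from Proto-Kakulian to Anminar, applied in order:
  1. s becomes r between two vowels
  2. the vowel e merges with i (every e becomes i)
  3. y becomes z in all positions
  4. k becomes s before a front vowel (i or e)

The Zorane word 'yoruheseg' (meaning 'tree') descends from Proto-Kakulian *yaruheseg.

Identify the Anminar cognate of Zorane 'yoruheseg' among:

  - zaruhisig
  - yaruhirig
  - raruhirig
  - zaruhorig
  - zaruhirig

Anminar: *yaruheseg
  yaruheseg → yaruhereg   [rhotacism]
  yaruhereg → yaruhirig   [vowel merger]
  yaruhirig → zaruhirig   [unconditioned shift]
  zaruhirig (rule 4 does not apply)
  giving Anminar zaruhirig.
Among the options, 'zaruhirig' alone shows every Anminar change applied in order.

zaruhirig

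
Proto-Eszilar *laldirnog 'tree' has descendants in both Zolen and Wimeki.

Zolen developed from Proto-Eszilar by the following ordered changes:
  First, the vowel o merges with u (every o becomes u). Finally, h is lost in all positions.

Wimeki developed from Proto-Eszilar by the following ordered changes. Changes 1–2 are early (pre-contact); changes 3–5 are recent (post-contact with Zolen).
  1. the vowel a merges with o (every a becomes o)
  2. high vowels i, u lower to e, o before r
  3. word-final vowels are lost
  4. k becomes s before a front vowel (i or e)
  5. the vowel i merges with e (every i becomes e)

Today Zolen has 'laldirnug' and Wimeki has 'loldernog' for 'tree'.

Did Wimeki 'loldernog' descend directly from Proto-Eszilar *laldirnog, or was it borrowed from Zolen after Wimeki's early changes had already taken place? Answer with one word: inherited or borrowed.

If inherited, *laldirnog would pass through all of Wimeki's changes:
Wimeki: start from *laldirnog.
  rule 1 (vowel merger): laldirnog → loldirnog
  rule 2 (pre-rhotic lowering): loldirnog → loldernog
  rule 3: no change — loldernog
  rule 4: no change — loldernog
  rule 5: no change — loldernog
  ⇒ Wimeki loldernog
If borrowed from Zolen 'laldirnug' after the early changes, it would undergo only the recent ones:
  rule 3 (apocope): no change (laldirnug)
  rule 4 (palatalisation): no change (laldirnug)
  rule 5 (vowel merger): laldirnug → laldernug
  ⇒ as a loan: laldernug
Wimeki 'loldernog' matches the inherited outcome exactly, so it is an inherited cognate, not a loan.

inherited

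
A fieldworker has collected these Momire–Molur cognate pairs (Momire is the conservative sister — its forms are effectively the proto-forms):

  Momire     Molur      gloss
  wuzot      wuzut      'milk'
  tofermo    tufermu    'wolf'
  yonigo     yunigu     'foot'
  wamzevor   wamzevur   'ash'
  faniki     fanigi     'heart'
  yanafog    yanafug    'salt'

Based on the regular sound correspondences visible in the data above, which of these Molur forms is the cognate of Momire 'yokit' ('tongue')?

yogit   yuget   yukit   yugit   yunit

yugit

wuzot ~ wuzut, yanafog ~ yanafug — Momire o corresponds to Molur u after a consonant, before a consonant other than r, m, n, p, b, f, v.
faniki ~ fanigi — Momire k corresponds to Molur g between vowels (before a front vowel).
Applying these to Momire 'yokit':
  yokit → yukit   (o→u after a consonant, before a consonant other than r, m, n, p, b, f, v)
  yukit → yugit   (k→g between vowels (before a front vowel))
So the Molur cognate is 'yugit'.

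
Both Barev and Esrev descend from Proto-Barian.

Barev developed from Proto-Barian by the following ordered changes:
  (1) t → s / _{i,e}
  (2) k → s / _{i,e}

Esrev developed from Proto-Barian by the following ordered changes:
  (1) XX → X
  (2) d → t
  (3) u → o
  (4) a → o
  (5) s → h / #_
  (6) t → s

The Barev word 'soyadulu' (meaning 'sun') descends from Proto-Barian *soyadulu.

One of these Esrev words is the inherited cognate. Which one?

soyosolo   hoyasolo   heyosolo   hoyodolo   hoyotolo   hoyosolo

hoyosolo

Esrev: *soyadulu > soyatulu > soyatolo > soyotolo > hoyotolo > hoyosolo  (by unconditioned shift, vowel merger, vowel merger, debuccalisation, unconditioned shift)
Among the options, 'hoyosolo' alone shows every Esrev change applied in order.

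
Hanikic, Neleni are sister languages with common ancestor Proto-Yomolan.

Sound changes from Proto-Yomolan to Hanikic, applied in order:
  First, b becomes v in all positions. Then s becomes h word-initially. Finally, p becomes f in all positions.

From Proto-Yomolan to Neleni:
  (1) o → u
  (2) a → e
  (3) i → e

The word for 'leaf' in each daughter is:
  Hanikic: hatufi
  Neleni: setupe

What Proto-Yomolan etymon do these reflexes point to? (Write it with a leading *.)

Position 6: Hanikic has i, Neleni has e. Hanikic preserves i here (none of its changes turn any other segment into i), so the proto-segment is *i.
Position 2: Hanikic has a, Neleni has e. Hanikic preserves a here (none of its changes turn any other segment into a), so the proto-segment is *a.
Verify the candidate proto-form against each daughter:
Hanikic: start from *satupi.
  rule 1: no change — satupi
  rule 2 (debuccalisation): satupi → hatupi
  rule 3 (unconditioned shift): hatupi → hatufi
  ⇒ Hanikic hatufi
Neleni: *satupi
  satupi (rule 1 does not apply)
  satupi → setupi   [vowel merger]
  setupi → setupe   [vowel merger]
  giving Neleni setupe.
No other proto-form is consistent with every reflex, so the reconstruction is *satupi.

*satupi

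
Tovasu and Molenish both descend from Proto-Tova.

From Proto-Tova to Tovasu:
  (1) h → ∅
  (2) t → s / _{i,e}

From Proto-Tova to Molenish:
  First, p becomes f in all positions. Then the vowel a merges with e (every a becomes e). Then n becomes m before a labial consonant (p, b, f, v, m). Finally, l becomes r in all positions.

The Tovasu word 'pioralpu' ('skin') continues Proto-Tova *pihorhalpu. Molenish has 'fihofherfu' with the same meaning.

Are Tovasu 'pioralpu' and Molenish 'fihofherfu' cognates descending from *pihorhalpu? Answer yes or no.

Derive the expected Molenish reflex of *pihorhalpu:
Molenish: *pihorhalpu > fihorhalfu > fihorhelfu > fihorherfu  (by unconditioned shift, vowel merger, unconditioned shift)
The regular Molenish reflex would be 'fihorherfu', but the attested form is 'fihofherfu'. The correspondence is irregular, so they are not cognates (the Molenish form has a different source).

no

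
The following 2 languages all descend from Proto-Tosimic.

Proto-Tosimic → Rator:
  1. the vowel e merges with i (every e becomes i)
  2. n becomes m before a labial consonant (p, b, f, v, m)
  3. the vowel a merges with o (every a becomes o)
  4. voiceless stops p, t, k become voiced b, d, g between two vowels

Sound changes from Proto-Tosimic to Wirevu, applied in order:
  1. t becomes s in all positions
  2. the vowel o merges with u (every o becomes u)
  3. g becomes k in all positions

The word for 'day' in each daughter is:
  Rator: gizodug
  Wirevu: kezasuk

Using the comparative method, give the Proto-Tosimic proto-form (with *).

Position 4: Rator has o, Wirevu has a. Wirevu preserves a here (none of its changes turn any other segment into a), so the proto-segment is *a.
Position 2: Rator has i, Wirevu has e. Wirevu preserves e here (none of its changes turn any other segment into e), so the proto-segment is *e.
This points to *gezatug. Verify forward in each daughter:
Rator: start from *gezatug.
  rule 1 (vowel merger): gezatug → gizatug
  rule 2: no change — gizatug
  rule 3 (vowel merger): gizatug → gizotug
  rule 4 (intervocalic voicing): gizotug → gizodug
  ⇒ Rator gizodug
Wirevu: *gezatug
  gezatug → gezasug   [unconditioned shift]
  gezasug (rule 2 does not apply)
  gezasug → kezasuk   [unconditioned shift]
  giving Wirevu kezasuk.
*gezatug is the unique common source.

*gezatug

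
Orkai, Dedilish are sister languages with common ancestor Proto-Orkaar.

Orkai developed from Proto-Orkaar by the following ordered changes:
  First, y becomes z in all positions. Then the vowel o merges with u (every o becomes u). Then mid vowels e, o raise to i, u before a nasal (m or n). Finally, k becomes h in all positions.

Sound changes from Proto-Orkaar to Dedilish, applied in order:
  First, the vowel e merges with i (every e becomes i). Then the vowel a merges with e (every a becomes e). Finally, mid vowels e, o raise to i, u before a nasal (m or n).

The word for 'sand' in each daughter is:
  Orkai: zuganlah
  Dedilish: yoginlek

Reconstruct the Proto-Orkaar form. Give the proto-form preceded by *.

*yoganlak

Position 2: Orkai has u, Dedilish has o. Dedilish preserves o here (none of its changes turn any other segment into o), so the proto-segment is *o.
Position 7: Orkai has a, Dedilish has e. Orkai preserves a here (none of its changes turn any other segment into a), so the proto-segment is *a.
Position 1: Orkai has z, Dedilish has y. Dedilish preserves y here (none of its changes turn any other segment into y), so the proto-segment is *y.
Verify the candidate proto-form against each daughter:
Orkai: *yoganlak
  yoganlak → zoganlak   [unconditioned shift]
  zoganlak → zuganlak   [vowel merger]
  zuganlak (rule 3 does not apply)
  zuganlak → zuganlah   [unconditioned shift]
  giving Orkai zuganlah.
Dedilish: *yoganlak
  yoganlak (rule 1 does not apply)
  yoganlak → yogenlek   [vowel merger]
  yogenlek → yoginlek   [pre-nasal raising]
  giving Dedilish yoginlek.
*yoganlak is the unique common source.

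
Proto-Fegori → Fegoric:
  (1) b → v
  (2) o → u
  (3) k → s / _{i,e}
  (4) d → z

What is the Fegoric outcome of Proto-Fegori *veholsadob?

Fegoric: *veholsadob > veholsadov > vehulsaduv > vehulsazuv  (by unconditioned shift, vowel merger, unconditioned shift)

vehulsazuv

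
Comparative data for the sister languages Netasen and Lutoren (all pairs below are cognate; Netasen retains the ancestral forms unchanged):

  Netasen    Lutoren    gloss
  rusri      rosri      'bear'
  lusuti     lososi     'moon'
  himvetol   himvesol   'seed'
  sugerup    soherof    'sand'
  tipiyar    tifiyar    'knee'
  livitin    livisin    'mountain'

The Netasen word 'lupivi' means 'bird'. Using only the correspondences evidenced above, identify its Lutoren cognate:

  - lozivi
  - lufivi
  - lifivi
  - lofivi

sugerup ~ soherof — Netasen u corresponds to Lutoren o after a consonant, before a labial obstruent.
tipiyar ~ tifiyar — Netasen p corresponds to Lutoren f between vowels (before a front vowel).
Applying these to Netasen 'lupivi':
  lupivi → lopivi   (u→o after a consonant, before a labial obstruent)
  lopivi → lofivi   (p→f between vowels (before a front vowel))
So the Lutoren cognate is 'lofivi'.

lofivi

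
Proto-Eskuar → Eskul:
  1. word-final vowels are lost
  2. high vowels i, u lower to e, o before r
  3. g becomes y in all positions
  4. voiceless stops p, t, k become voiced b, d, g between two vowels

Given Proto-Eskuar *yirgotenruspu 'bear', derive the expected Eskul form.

yeryodenrusp

Eskul: start from *yirgotenruspu.
  rule 1 (apocope): yirgotenruspu → yirgotenrusp
  rule 2 (pre-rhotic lowering): yirgotenrusp → yergotenrusp
  rule 3 (unconditioned shift): yergotenrusp → yeryotenrusp
  rule 4 (intervocalic voicing): yeryotenrusp → yeryodenrusp
  ⇒ Eskul yeryodenrusp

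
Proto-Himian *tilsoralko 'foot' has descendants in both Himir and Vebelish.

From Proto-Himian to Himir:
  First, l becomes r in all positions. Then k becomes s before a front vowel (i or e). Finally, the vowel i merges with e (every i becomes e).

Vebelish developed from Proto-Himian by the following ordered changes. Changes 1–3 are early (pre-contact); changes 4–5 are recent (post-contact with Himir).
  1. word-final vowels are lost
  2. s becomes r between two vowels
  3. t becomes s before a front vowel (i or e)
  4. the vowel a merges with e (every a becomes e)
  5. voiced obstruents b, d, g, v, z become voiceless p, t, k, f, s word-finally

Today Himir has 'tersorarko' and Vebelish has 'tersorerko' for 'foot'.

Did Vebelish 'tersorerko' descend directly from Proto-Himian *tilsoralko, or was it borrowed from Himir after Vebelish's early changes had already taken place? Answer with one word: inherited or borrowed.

If inherited, *tilsoralko would pass through all of Vebelish's changes:
Vebelish: *tilsoralko
  tilsoralko → tilsoralk   [apocope]
  tilsoralk (rule 2 does not apply)
  tilsoralk → silsoralk   [palatalisation]
  silsoralk → silsorelk   [vowel merger]
  silsorelk (rule 5 does not apply)
  giving Vebelish silsorelk.
If borrowed from Himir 'tersorarko' after the early changes, it would undergo only the recent ones:
  rule 4 (vowel merger): tersorarko → tersorerko
  rule 5 (final devoicing): no change (tersorerko)
  ⇒ as a loan: tersorerko
Vebelish 'tersorerko' matches the loan outcome 'tersorerko', not the inherited 'silsorelk' — it skipped the early Vebelish changes, so it was borrowed from Himir.

borrowed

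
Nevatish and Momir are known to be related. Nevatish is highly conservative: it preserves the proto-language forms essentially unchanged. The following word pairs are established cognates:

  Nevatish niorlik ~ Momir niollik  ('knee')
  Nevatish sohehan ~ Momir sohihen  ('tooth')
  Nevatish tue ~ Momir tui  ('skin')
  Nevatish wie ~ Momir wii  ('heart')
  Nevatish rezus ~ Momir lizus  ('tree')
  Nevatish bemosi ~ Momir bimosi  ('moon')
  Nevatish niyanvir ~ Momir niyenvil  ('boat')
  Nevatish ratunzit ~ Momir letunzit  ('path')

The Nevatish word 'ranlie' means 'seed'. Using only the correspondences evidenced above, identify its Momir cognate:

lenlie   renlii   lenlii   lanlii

ratunzit ~ letunzit — Nevatish r corresponds to Momir l word-initially before a back vowel.
sohehan ~ sohihen, niyanvir ~ niyenvil — Nevatish a corresponds to Momir e after a consonant, before a nasal.
tue ~ tui, wie ~ wii — Nevatish e corresponds to Momir i word-finally.
Applying these to Nevatish 'ranlie':
  ranlie → lanlie   (r→l word-initially before a back vowel)
  lanlie → lenlie   (a→e after a consonant, before a nasal)
  lenlie → lenlii   (e→i word-finally)
So the Momir cognate is 'lenlii'.

lenlii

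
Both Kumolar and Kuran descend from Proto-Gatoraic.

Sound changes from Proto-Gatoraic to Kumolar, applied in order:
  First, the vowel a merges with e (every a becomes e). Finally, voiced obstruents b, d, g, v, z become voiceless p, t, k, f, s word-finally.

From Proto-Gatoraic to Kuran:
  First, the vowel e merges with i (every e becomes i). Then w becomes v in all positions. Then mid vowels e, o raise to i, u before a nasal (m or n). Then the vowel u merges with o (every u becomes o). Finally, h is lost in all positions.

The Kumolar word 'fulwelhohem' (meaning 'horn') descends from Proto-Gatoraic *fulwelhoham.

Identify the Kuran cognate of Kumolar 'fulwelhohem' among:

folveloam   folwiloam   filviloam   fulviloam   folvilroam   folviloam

folviloam

Kuran: *fulwelhoham
  fulwelhoham → fulwilhoham   [vowel merger]
  fulwilhoham → fulvilhoham   [unconditioned shift]
  fulvilhoham (rule 3 does not apply)
  fulvilhoham → folvilhoham   [vowel merger]
  folvilhoham → folviloam   [h-loss]
  giving Kuran folviloam.
Only 'folviloam' matches the regular Kuran development of *fulwelhoham.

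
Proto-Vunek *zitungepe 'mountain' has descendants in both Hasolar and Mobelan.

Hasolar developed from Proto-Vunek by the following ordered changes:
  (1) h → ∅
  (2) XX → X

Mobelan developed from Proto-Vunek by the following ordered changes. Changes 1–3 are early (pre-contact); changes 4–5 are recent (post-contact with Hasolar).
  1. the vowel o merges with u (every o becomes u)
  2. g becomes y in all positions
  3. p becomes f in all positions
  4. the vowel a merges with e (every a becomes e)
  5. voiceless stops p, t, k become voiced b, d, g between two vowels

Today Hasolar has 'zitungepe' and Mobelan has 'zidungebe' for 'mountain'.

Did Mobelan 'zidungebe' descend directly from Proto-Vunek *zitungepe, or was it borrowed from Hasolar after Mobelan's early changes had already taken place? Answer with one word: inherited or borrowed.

If inherited, *zitungepe would pass through all of Mobelan's changes:
Mobelan: *zitungepe
  zitungepe (rule 1 does not apply)
  zitungepe → zitunyepe   [unconditioned shift]
  zitunyepe → zitunyefe   [unconditioned shift]
  zitunyefe (rule 4 does not apply)
  zitunyefe → zidunyefe   [intervocalic voicing]
  giving Mobelan zidunyefe.
If borrowed from Hasolar 'zitungepe' after the early changes, it would undergo only the recent ones:
  rule 4 (vowel merger): no change (zitungepe)
  rule 5 (intervocalic voicing): zitungepe → zidungebe
  ⇒ as a loan: zidungebe
Mobelan 'zidungebe' matches the loan outcome 'zidungebe', not the inherited 'zidunyefe' — it skipped the early Mobelan changes, so it was borrowed from Hasolar.

borrowed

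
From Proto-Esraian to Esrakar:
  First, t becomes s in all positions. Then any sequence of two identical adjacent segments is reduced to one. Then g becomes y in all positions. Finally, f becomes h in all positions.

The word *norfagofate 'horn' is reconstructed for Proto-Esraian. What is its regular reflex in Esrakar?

Esrakar: start from *norfagofate.
  rule 1 (unconditioned shift): norfagofate → norfagofase
  rule 2: no change — norfagofase
  rule 3 (unconditioned shift): norfagofase → norfayofase
  rule 4 (unconditioned shift): norfayofase → norhayohase
  ⇒ Esrakar norhayohase

norhayohase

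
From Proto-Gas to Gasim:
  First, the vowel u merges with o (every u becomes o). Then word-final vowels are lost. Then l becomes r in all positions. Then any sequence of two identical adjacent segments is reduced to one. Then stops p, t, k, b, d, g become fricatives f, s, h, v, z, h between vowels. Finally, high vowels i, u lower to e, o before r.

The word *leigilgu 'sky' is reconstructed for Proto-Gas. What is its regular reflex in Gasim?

reiherg

Gasim: *leigilgu > leigilgo > leigilg > reigirg > reihirg > reiherg  (by vowel merger, apocope, unconditioned shift, intervocalic lenition, pre-rhotic lowering)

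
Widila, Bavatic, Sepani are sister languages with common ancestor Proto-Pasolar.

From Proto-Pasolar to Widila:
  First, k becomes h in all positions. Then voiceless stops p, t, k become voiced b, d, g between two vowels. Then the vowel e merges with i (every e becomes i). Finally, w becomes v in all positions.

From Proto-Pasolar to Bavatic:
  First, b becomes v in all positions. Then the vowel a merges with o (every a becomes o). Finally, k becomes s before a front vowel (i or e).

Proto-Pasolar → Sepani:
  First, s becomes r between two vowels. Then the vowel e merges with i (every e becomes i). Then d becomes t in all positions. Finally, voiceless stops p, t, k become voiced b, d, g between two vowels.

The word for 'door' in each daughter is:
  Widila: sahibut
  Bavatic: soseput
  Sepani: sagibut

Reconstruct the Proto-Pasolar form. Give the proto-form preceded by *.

Position 5: Widila has b, Bavatic has p, Sepani has b. Bavatic preserves p here (none of its changes turn any other segment into p), so the proto-segment is *p.
Position 2: Widila has a, Bavatic has o, Sepani has a. Widila preserves a here (none of its changes turn any other segment into a), so the proto-segment is *a.
Verify the candidate proto-form against each daughter:
Widila: *sakeput
  sakeput → saheput   [unconditioned shift]
  saheput → sahebut   [intervocalic voicing]
  sahebut → sahibut   [vowel merger]
  sahibut (rule 4 does not apply)
  giving Widila sahibut.
Bavatic: *sakeput
  sakeput (rule 1 does not apply)
  sakeput → sokeput   [vowel merger]
  sokeput → soseput   [palatalisation]
  giving Bavatic soseput.
Sepani: start from *sakeput.
  rule 1: no change — sakeput
  rule 2 (vowel merger): sakeput → sakiput
  rule 3: no change — sakiput
  rule 4 (intervocalic voicing): sakiput → sagibut
  ⇒ Sepani sagibut
Only *sakeput yields all of Widila sahibut, Bavatic soseput, Sepani sagibut.

*sakeput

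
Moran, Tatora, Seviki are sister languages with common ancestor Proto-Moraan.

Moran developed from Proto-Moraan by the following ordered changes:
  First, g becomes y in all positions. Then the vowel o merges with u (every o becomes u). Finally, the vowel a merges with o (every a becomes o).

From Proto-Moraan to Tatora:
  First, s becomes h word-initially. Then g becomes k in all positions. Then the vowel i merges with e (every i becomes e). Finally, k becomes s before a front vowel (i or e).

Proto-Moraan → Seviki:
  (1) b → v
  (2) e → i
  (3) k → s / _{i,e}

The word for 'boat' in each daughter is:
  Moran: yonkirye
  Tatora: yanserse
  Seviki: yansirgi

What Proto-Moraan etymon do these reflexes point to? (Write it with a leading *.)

Position 4: Moran has k, Tatora has s, Seviki has s. Moran preserves k here (none of its changes turn any other segment into k), so the proto-segment is *k.
Position 2: Moran has o, Tatora has a, Seviki has a. Tatora preserves a here (none of its changes turn any other segment into a), so the proto-segment is *a.
This points to *yankirge. Verify forward in each daughter:
Moran: *yankirge
  yankirge → yankirye   [unconditioned shift]
  yankirye (rule 2 does not apply)
  yankirye → yonkirye   [vowel merger]
  giving Moran yonkirye.
Tatora: start from *yankirge.
  rule 1: no change — yankirge
  rule 2 (unconditioned shift): yankirge → yankirke
  rule 3 (vowel merger): yankirke → yankerke
  rule 4 (palatalisation): yankerke → yanserse
  ⇒ Tatora yanserse
Seviki: *yankirge > yankirgi > yansirgi  (by vowel merger, palatalisation)
No other proto-form is consistent with every reflex, so the reconstruction is *yankirge.

*yankirge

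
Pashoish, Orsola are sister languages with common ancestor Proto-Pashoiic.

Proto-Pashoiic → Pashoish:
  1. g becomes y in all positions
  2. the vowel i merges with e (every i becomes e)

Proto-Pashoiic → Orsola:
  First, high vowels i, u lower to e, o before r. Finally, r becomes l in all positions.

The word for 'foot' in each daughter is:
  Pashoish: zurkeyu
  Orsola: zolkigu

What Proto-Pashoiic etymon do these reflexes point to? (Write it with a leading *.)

Position 2: Pashoish has u, Orsola has o. Pashoish preserves u here (none of its changes turn any other segment into u), so the proto-segment is *u.
Position 5: Pashoish has e, Orsola has i. Orsola preserves i here (none of its changes turn any other segment into i), so the proto-segment is *i.
Position 6: Pashoish has y, Orsola has g. Orsola preserves g here (none of its changes turn any other segment into g), so the proto-segment is *g.
Verify the candidate proto-form against each daughter:
Pashoish: start from *zurkigu.
  rule 1 (unconditioned shift): zurkigu → zurkiyu
  rule 2 (vowel merger): zurkiyu → zurkeyu
  ⇒ Pashoish zurkeyu
Orsola: *zurkigu > zorkigu > zolkigu  (by pre-rhotic lowering, unconditioned shift)
Only *zurkigu yields all of Pashoish zurkeyu, Orsola zolkigu.

*zurkigu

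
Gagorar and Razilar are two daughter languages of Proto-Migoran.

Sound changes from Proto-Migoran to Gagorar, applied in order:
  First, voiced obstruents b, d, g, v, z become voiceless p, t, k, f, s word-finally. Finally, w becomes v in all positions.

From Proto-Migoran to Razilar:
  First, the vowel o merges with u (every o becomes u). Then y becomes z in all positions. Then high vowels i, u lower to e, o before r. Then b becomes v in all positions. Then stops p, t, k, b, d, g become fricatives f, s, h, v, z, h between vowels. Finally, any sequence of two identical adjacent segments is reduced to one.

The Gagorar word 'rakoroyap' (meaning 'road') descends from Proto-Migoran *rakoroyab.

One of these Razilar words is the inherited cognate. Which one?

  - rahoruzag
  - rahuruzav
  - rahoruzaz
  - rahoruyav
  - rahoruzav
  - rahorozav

Razilar: *rakoroyab > rakuruyab > rakuruzab > rakoruzab > rakoruzav > rahoruzav  (by vowel merger, unconditioned shift, pre-rhotic lowering, unconditioned shift, intervocalic lenition)
The other candidates each miss or misapply at least one Razilar change.

rahoruzav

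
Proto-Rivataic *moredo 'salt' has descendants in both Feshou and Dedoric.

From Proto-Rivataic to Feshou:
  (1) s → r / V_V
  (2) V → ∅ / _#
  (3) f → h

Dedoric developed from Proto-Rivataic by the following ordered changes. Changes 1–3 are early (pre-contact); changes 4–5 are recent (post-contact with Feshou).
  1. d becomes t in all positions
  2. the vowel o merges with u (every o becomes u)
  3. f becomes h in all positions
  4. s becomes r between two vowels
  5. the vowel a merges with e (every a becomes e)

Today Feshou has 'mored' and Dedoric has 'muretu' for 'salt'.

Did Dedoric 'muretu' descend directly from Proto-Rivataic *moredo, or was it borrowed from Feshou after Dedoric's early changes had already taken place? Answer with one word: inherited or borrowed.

If inherited, *moredo would pass through all of Dedoric's changes:
Dedoric: *moredo > moreto > muretu  (by unconditioned shift, vowel merger)
If borrowed from Feshou 'mored' after the early changes, it would undergo only the recent ones:
  rule 4 (rhotacism): no change (mored)
  rule 5 (vowel merger): no change (mored)
  ⇒ as a loan: mored
Dedoric 'muretu' matches the inherited outcome exactly, so it is an inherited cognate, not a loan.

inherited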